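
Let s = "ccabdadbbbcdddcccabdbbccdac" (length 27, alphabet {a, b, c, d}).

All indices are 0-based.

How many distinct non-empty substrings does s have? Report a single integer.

rank | idx | suffix
   0 |   2 | abdadbbbcdddcccabdbbccdac
   1 |  17 | abdbbccdac
   2 |  25 | ac
   3 |   5 | adbbbcdddcccabdbbccdac
   4 |   7 | bbbcdddcccabdbbccdac
   5 |  20 | bbccdac
   6 |   8 | bbcdddcccabdbbccdac
   7 |  21 | bccdac
   8 |   9 | bcdddcccabdbbccdac
   9 |   3 | bdadbbbcdddcccabdbbccdac
  10 |  18 | bdbbccdac
  11 |  26 | c
  12 |   1 | cabdadbbbcdddcccabdbbccdac
  13 |  16 | cabdbbccdac
  14 |   0 | ccabdadbbbcdddcccabdbbccdac
  15 |  15 | ccabdbbccdac
  16 |  14 | cccabdbbccdac
  17 |  22 | ccdac
  18 |  23 | cdac
  19 |  10 | cdddcccabdbbccdac
  20 |  24 | dac
  21 |   4 | dadbbbcdddcccabdbbccdac
  22 |   6 | dbbbcdddcccabdbbccdac
  23 |  19 | dbbccdac
  24 |  13 | dcccabdbbccdac
  25 |  12 | ddcccabdbbccdac
  26 |  11 | dddcccabdbbccdac

SA = [2, 17, 25, 5, 7, 20, 8, 21, 9, 3, 18, 26, 1, 16, 0, 15, 14, 22, 23, 10, 24, 4, 6, 19, 13, 12, 11]
i: (SA[i-1],SA[i]) lcp shared
  1: (2,17) 3 'abd'
  2: (17,25) 1 'a'
  3: (25,5) 1 'a'
  4: (5,7) 0 ''
  5: (7,20) 2 'bb'
  6: (20,8) 3 'bbc'
  7: (8,21) 1 'b'
  8: (21,9) 2 'bc'
  9: (9,3) 1 'b'
  10: (3,18) 2 'bd'
  11: (18,26) 0 ''
  12: (26,1) 1 'c'
  13: (1,16) 4 'cabd'
  14: (16,0) 1 'c'
  15: (0,15) 5 'ccabd'
  16: (15,14) 2 'cc'
  17: (14,22) 2 'cc'
  18: (22,23) 1 'c'
  19: (23,10) 2 'cd'
  20: (10,24) 0 ''
  21: (24,4) 2 'da'
  22: (4,6) 1 'd'
  23: (6,19) 3 'dbb'
  24: (19,13) 1 'd'
  25: (13,12) 1 'd'
  26: (12,11) 2 'dd'

n(n+1)/2 = 27·28/2 = 378
Σ LCP = 0 + 3 + 1 + 1 + 0 + 2 + 3 + 1 + 2 + 1 + 2 + 0 + 1 + 4 + 1 + 5 + 2 + 2 + 1 + 2 + 0 + 2 + 1 + 3 + 1 + 1 + 2 = 44
distinct = 378 − 44 = 334

334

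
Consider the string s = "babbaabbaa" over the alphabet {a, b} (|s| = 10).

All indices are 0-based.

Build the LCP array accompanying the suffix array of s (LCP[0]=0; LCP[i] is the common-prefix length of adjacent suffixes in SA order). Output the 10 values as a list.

[0, 1, 2, 1, 5, 0, 3, 2, 1, 4]

rank | idx | suffix
   0 |   9 | a
   1 |   8 | aa
   2 |   4 | aabbaa
   3 |   5 | abbaa
   4 |   1 | abbaabbaa
   5 |   7 | baa
   6 |   3 | baabbaa
   7 |   0 | babbaabbaa
   8 |   6 | bbaa
   9 |   2 | bbaabbaa

SA = [9, 8, 4, 5, 1, 7, 3, 0, 6, 2]
i: (SA[i-1],SA[i]) lcp shared
  1: (9,8) 1 'a'
  2: (8,4) 2 'aa'
  3: (4,5) 1 'a'
  4: (5,1) 5 'abbaa'
  5: (1,7) 0 ''
  6: (7,3) 3 'baa'
  7: (3,0) 2 'ba'
  8: (0,6) 1 'b'
  9: (6,2) 4 'bbaa'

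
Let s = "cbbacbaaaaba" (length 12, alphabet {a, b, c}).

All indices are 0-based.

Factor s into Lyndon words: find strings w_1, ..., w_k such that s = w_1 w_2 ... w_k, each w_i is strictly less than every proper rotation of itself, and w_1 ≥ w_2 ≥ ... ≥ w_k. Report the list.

emit factor 1: 'c' (i=0, period=1)
emit factor 2: 'b' (i=1, period=1)
emit factor 3: 'b' (i=2, period=1)
emit factor 4: 'acb' (i=3, period=3)
emit factor 5: 'aaaab' (i=6, period=5)
emit factor 6: 'a' (i=11, period=1)

["c", "b", "b", "acb", "aaaab", "a"]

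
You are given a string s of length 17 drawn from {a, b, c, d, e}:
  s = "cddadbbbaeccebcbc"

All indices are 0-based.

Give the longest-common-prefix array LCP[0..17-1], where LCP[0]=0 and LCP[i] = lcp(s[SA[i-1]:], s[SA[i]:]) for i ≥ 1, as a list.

rank→(start, suffix):
  0 → (3, 'adbbbaeccebcbc')
  1 → (8, 'aeccebcbc')
  2 → (7, 'baeccebcbc')
  3 → (6, 'bbaeccebcbc')
  4 → (5, 'bbbaeccebcbc')
  5 → (15, 'bc')
  6 → (13, 'bcbc')
  7 → (16, 'c')
  8 → (14, 'cbc')
  9 → (10, 'ccebcbc')
  10 → (0, 'cddadbbbaeccebcbc')
  11 → (11, 'cebcbc')
  12 → (2, 'dadbbbaeccebcbc')
  13 → (4, 'dbbbaeccebcbc')
  14 → (1, 'ddadbbbaeccebcbc')
  15 → (12, 'ebcbc')
  16 → (9, 'eccebcbc')

SA = [3, 8, 7, 6, 5, 15, 13, 16, 14, 10, 0, 11, 2, 4, 1, 12, 9]
rank  pair      lcp
   1  s[3:],s[8:]  1  'a'
   2  s[8:],s[7:]  0  ''
   3  s[7:],s[6:]  1  'b'
   4  s[6:],s[5:]  2  'bb'
   5  s[5:],s[15:]  1  'b'
   6  s[15:],s[13:]  2  'bc'
   7  s[13:],s[16:]  0  ''
   8  s[16:],s[14:]  1  'c'
   9  s[14:],s[10:]  1  'c'
  10  s[10:],s[0:]  1  'c'
  11  s[0:],s[11:]  1  'c'
  12  s[11:],s[2:]  0  ''
  13  s[2:],s[4:]  1  'd'
  14  s[4:],s[1:]  1  'd'
  15  s[1:],s[12:]  0  ''
  16  s[12:],s[9:]  1  'e'

[0, 1, 0, 1, 2, 1, 2, 0, 1, 1, 1, 1, 0, 1, 1, 0, 1]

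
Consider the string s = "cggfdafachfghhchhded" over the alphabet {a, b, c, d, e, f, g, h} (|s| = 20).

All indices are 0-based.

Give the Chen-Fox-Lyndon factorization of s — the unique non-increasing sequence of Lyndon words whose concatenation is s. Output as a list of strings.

["cggfd", "af", "achfghhchhded"]

emit factor 1: 'cggfd' (i=0, period=5)
emit factor 2: 'af' (i=5, period=2)
emit factor 3: 'achfghhchhded' (i=7, period=13)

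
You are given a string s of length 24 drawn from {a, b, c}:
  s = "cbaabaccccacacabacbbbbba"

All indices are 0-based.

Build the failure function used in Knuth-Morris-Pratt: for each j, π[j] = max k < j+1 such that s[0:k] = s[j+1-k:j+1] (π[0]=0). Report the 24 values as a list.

[0, 0, 0, 0, 0, 0, 1, 1, 1, 1, 0, 1, 0, 1, 0, 0, 0, 1, 2, 0, 0, 0, 0, 0]

π[0] = 0
j=1 s[j]='b': π[1]=0 (border '')
j=2 s[j]='a': π[2]=0 (border '')
j=3 s[j]='a': π[3]=0 (border '')
j=4 s[j]='b': π[4]=0 (border '')
j=5 s[j]='a': π[5]=0 (border '')
j=6 s[j]='c': π[6]=1 (border 'c')
j=7 s[j]='c': k: 1→0; π[7]=1 (border 'c')
j=8 s[j]='c': k: 1→0; π[8]=1 (border 'c')
j=9 s[j]='c': k: 1→0; π[9]=1 (border 'c')
j=10 s[j]='a': k: 1→0; π[10]=0 (border '')
j=11 s[j]='c': π[11]=1 (border 'c')
j=12 s[j]='a': k: 1→0; π[12]=0 (border '')
j=13 s[j]='c': π[13]=1 (border 'c')
j=14 s[j]='a': k: 1→0; π[14]=0 (border '')
j=15 s[j]='b': π[15]=0 (border '')
j=16 s[j]='a': π[16]=0 (border '')
j=17 s[j]='c': π[17]=1 (border 'c')
j=18 s[j]='b': π[18]=2 (border 'cb')
j=19 s[j]='b': k: 2→0; π[19]=0 (border '')
j=20 s[j]='b': π[20]=0 (border '')
j=21 s[j]='b': π[21]=0 (border '')
j=22 s[j]='b': π[22]=0 (border '')
j=23 s[j]='a': π[23]=0 (border '')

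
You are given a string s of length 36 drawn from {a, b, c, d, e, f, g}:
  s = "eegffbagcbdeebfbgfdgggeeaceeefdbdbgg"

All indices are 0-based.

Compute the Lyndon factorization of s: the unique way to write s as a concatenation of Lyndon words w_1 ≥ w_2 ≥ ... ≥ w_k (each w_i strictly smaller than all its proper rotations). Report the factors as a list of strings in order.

emit factor 1: 'eegff' (i=0, period=5)
emit factor 2: 'b' (i=5, period=1)
emit factor 3: 'agcbdeebfbgfdgggee' (i=6, period=18)
emit factor 4: 'aceeefdbdbgg' (i=24, period=12)

["eegff", "b", "agcbdeebfbgfdgggee", "aceeefdbdbgg"]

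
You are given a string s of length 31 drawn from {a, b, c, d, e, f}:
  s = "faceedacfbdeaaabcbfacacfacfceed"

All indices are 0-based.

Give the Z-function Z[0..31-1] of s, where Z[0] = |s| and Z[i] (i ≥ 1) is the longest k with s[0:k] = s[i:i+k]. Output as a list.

Z[0]=31
i=1: fresh scan; Z[1]=0
i=2: fresh scan; Z[2]=0
i=3: fresh scan; Z[3]=0
i=4: fresh scan; Z[4]=0
i=5: fresh scan; Z[5]=0
i=6: fresh scan; Z[6]=0
i=7: fresh scan; Z[7]=0
i=8: fresh scan; Z[8]=1 grow→box=[8,9)
i=9: fresh scan; Z[9]=0
i=10: fresh scan; Z[10]=0
i=11: fresh scan; Z[11]=0
i=12: fresh scan; Z[12]=0
i=13: fresh scan; Z[13]=0
i=14: fresh scan; Z[14]=0
i=15: fresh scan; Z[15]=0
i=16: fresh scan; Z[16]=0
i=17: fresh scan; Z[17]=0
i=18: fresh scan; Z[18]=3 grow→box=[18,21)
i=19: min(r-i=2, Z[1]=0)=0; Z[19]=0
i=20: min(r-i=1, Z[2]=0)=0; Z[20]=0
i=21: fresh scan; Z[21]=0
i=22: fresh scan; Z[22]=0
i=23: fresh scan; Z[23]=3 grow→box=[23,26)
i=24: min(r-i=2, Z[1]=0)=0; Z[24]=0
i=25: min(r-i=1, Z[2]=0)=0; Z[25]=0
i=26: fresh scan; Z[26]=1 grow→box=[26,27)
i=27: fresh scan; Z[27]=0
i=28: fresh scan; Z[28]=0
i=29: fresh scan; Z[29]=0
i=30: fresh scan; Z[30]=0

[31, 0, 0, 0, 0, 0, 0, 0, 1, 0, 0, 0, 0, 0, 0, 0, 0, 0, 3, 0, 0, 0, 0, 3, 0, 0, 1, 0, 0, 0, 0]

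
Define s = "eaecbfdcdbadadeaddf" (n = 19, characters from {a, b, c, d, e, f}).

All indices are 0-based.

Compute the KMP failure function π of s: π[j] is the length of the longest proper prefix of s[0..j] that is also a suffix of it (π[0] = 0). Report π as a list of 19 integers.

[0, 0, 1, 0, 0, 0, 0, 0, 0, 0, 0, 0, 0, 0, 1, 2, 0, 0, 0]

π[0] = 0
j=1 s[j]='a': π[1]=0 (border '')
j=2 s[j]='e': π[2]=1 (border 'e')
j=3 s[j]='c': k: 1→0; π[3]=0 (border '')
j=4 s[j]='b': π[4]=0 (border '')
j=5 s[j]='f': π[5]=0 (border '')
j=6 s[j]='d': π[6]=0 (border '')
j=7 s[j]='c': π[7]=0 (border '')
j=8 s[j]='d': π[8]=0 (border '')
j=9 s[j]='b': π[9]=0 (border '')
j=10 s[j]='a': π[10]=0 (border '')
j=11 s[j]='d': π[11]=0 (border '')
j=12 s[j]='a': π[12]=0 (border '')
j=13 s[j]='d': π[13]=0 (border '')
j=14 s[j]='e': π[14]=1 (border 'e')
j=15 s[j]='a': π[15]=2 (border 'ea')
j=16 s[j]='d': k: 2→0; π[16]=0 (border '')
j=17 s[j]='d': π[17]=0 (border '')
j=18 s[j]='f': π[18]=0 (border '')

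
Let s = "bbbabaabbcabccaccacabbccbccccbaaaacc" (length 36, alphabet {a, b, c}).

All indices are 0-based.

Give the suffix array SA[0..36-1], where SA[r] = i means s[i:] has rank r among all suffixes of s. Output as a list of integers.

rank→(start, suffix):
  0 → (30, 'aaaacc')
  1 → (31, 'aaacc')
  2 → (5, 'aabbcabccaccacabbccbccccbaaaacc')
  3 → (32, 'aacc')
  4 → (3, 'abaabbcabccaccacabbccbccccbaaaacc')
  5 → (6, 'abbcabccaccacabbccbccccbaaaacc')
  6 → (19, 'abbccbccccbaaaacc')
  7 → (10, 'abccaccacabbccbccccbaaaacc')
  8 → (17, 'acabbccbccccbaaaacc')
  9 → (33, 'acc')
  10 → (14, 'accacabbccbccccbaaaacc')
  11 → (29, 'baaaacc')
  12 → (4, 'baabbcabccaccacabbccbccccbaaaacc')
  13 → (2, 'babaabbcabccaccacabbccbccccbaaaacc')
  14 → (1, 'bbabaabbcabccaccacabbccbccccbaaaacc')
  15 → (0, 'bbbabaabbcabccaccacabbccbccccbaaaacc')
  16 → (7, 'bbcabccaccacabbccbccccbaaaacc')
  17 → (20, 'bbccbccccbaaaacc')
  18 → (8, 'bcabccaccacabbccbccccbaaaacc')
  19 → (11, 'bccaccacabbccbccccbaaaacc')
  20 → (21, 'bccbccccbaaaacc')
  21 → (24, 'bccccbaaaacc')
  22 → (35, 'c')
  23 → (18, 'cabbccbccccbaaaacc')
  24 → (9, 'cabccaccacabbccbccccbaaaacc')
  25 → (16, 'cacabbccbccccbaaaacc')
  26 → (13, 'caccacabbccbccccbaaaacc')
  27 → (28, 'cbaaaacc')
  28 → (23, 'cbccccbaaaacc')
  29 → (34, 'cc')
  30 → (15, 'ccacabbccbccccbaaaacc')
  31 → (12, 'ccaccacabbccbccccbaaaacc')
  32 → (27, 'ccbaaaacc')
  33 → (22, 'ccbccccbaaaacc')
  34 → (26, 'cccbaaaacc')
  35 → (25, 'ccccbaaaacc')

[30, 31, 5, 32, 3, 6, 19, 10, 17, 33, 14, 29, 4, 2, 1, 0, 7, 20, 8, 11, 21, 24, 35, 18, 9, 16, 13, 28, 23, 34, 15, 12, 27, 22, 26, 25]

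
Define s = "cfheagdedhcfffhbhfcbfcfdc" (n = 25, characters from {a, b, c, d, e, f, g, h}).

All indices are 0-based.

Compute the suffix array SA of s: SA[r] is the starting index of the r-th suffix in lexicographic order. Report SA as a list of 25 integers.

sorted suffixes:
  #0 SA[0]=4  'agdedhcfffhbhfcbfcfdc'
  #1 SA[1]=19  'bfcfdc'
  #2 SA[2]=15  'bhfcbfcfdc'
  #3 SA[3]=24  'c'
  #4 SA[4]=18  'cbfcfdc'
  #5 SA[5]=21  'cfdc'
  #6 SA[6]=10  'cfffhbhfcbfcfdc'
  #7 SA[7]=0  'cfheagdedhcfffhbhfcbfcfdc'
  #8 SA[8]=23  'dc'
  #9 SA[9]=6  'dedhcfffhbhfcbfcfdc'
  #10 SA[10]=8  'dhcfffhbhfcbfcfdc'
  #11 SA[11]=3  'eagdedhcfffhbhfcbfcfdc'
  #12 SA[12]=7  'edhcfffhbhfcbfcfdc'
  #13 SA[13]=17  'fcbfcfdc'
  #14 SA[14]=20  'fcfdc'
  #15 SA[15]=22  'fdc'
  #16 SA[16]=11  'fffhbhfcbfcfdc'
  #17 SA[17]=12  'ffhbhfcbfcfdc'
  #18 SA[18]=13  'fhbhfcbfcfdc'
  #19 SA[19]=1  'fheagdedhcfffhbhfcbfcfdc'
  #20 SA[20]=5  'gdedhcfffhbhfcbfcfdc'
  #21 SA[21]=14  'hbhfcbfcfdc'
  #22 SA[22]=9  'hcfffhbhfcbfcfdc'
  #23 SA[23]=2  'heagdedhcfffhbhfcbfcfdc'
  #24 SA[24]=16  'hfcbfcfdc'

[4, 19, 15, 24, 18, 21, 10, 0, 23, 6, 8, 3, 7, 17, 20, 22, 11, 12, 13, 1, 5, 14, 9, 2, 16]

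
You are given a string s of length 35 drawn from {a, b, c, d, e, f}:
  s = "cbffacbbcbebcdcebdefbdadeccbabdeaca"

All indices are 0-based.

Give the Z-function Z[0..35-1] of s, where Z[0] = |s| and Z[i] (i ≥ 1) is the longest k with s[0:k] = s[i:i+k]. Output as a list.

Z[0]=35
i=1: fresh scan; Z[1]=0
i=2: fresh scan; Z[2]=0
i=3: fresh scan; Z[3]=0
i=4: fresh scan; Z[4]=0
i=5: fresh scan; Z[5]=2 scan→box=[5,7)
i=6: min(r-i=1, Z[1]=0)=0; Z[6]=0
i=7: fresh scan; Z[7]=0
i=8: fresh scan; Z[8]=2 scan→box=[8,10)
i=9: min(r-i=1, Z[1]=0)=0; Z[9]=0
i=10: fresh scan; Z[10]=0
i=11: fresh scan; Z[11]=0
i=12: fresh scan; Z[12]=1 scan→box=[12,13)
i=13: fresh scan; Z[13]=0
i=14: fresh scan; Z[14]=1 scan→box=[14,15)
i=15: fresh scan; Z[15]=0
i=16: fresh scan; Z[16]=0
i=17: fresh scan; Z[17]=0
i=18: fresh scan; Z[18]=0
i=19: fresh scan; Z[19]=0
i=20: fresh scan; Z[20]=0
i=21: fresh scan; Z[21]=0
i=22: fresh scan; Z[22]=0
i=23: fresh scan; Z[23]=0
i=24: fresh scan; Z[24]=0
i=25: fresh scan; Z[25]=1 scan→box=[25,26)
i=26: fresh scan; Z[26]=2 scan→box=[26,28)
i=27: min(r-i=1, Z[1]=0)=0; Z[27]=0
i=28: fresh scan; Z[28]=0
i=29: fresh scan; Z[29]=0
i=30: fresh scan; Z[30]=0
i=31: fresh scan; Z[31]=0
i=32: fresh scan; Z[32]=0
i=33: fresh scan; Z[33]=1 scan→box=[33,34)
i=34: fresh scan; Z[34]=0

[35, 0, 0, 0, 0, 2, 0, 0, 2, 0, 0, 0, 1, 0, 1, 0, 0, 0, 0, 0, 0, 0, 0, 0, 0, 1, 2, 0, 0, 0, 0, 0, 0, 1, 0]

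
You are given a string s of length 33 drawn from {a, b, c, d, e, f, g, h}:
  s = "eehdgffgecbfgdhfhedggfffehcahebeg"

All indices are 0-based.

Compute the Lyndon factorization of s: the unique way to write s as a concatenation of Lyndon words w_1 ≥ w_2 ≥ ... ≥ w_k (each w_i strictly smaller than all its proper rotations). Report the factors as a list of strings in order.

emit factor 1: 'eeh' (i=0, period=3)
emit factor 2: 'dgffge' (i=3, period=6)
emit factor 3: 'c' (i=9, period=1)
emit factor 4: 'bfgdhfhedggfffehc' (i=10, period=17)
emit factor 5: 'ahebeg' (i=27, period=6)

["eeh", "dgffge", "c", "bfgdhfhedggfffehc", "ahebeg"]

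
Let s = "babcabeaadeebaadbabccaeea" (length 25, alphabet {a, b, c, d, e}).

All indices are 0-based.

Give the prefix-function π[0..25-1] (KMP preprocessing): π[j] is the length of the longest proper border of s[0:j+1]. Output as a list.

[0, 0, 1, 0, 0, 1, 0, 0, 0, 0, 0, 0, 1, 2, 0, 0, 1, 2, 3, 4, 0, 0, 0, 0, 0]

π[0] = 0
j=1 s[j]='a': π[1]=0 (border '')
j=2 s[j]='b': π[2]=1 (border 'b')
j=3 s[j]='c': k: 1→0; π[3]=0 (border '')
j=4 s[j]='a': π[4]=0 (border '')
j=5 s[j]='b': π[5]=1 (border 'b')
j=6 s[j]='e': k: 1→0; π[6]=0 (border '')
j=7 s[j]='a': π[7]=0 (border '')
j=8 s[j]='a': π[8]=0 (border '')
j=9 s[j]='d': π[9]=0 (border '')
j=10 s[j]='e': π[10]=0 (border '')
j=11 s[j]='e': π[11]=0 (border '')
j=12 s[j]='b': π[12]=1 (border 'b')
j=13 s[j]='a': π[13]=2 (border 'ba')
j=14 s[j]='a': k: 2→0; π[14]=0 (border '')
j=15 s[j]='d': π[15]=0 (border '')
j=16 s[j]='b': π[16]=1 (border 'b')
j=17 s[j]='a': π[17]=2 (border 'ba')
j=18 s[j]='b': π[18]=3 (border 'bab')
j=19 s[j]='c': π[19]=4 (border 'babc')
j=20 s[j]='c': k: 4→0; π[20]=0 (border '')
j=21 s[j]='a': π[21]=0 (border '')
j=22 s[j]='e': π[22]=0 (border '')
j=23 s[j]='e': π[23]=0 (border '')
j=24 s[j]='a': π[24]=0 (border '')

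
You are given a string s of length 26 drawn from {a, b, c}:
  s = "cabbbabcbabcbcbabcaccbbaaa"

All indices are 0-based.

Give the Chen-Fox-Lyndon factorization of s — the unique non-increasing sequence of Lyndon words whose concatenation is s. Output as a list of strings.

emit factor 1: 'c' (i=0, period=1)
emit factor 2: 'abbbabcbabcbcbabcaccbb' (i=1, period=22)
emit factor 3: 'a' (i=23, period=1)
emit factor 4: 'a' (i=24, period=1)
emit factor 5: 'a' (i=25, period=1)

["c", "abbbabcbabcbcbabcaccbb", "a", "a", "a"]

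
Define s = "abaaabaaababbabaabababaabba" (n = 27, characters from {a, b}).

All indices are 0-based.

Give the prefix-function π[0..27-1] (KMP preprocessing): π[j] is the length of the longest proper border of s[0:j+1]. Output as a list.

π[0] = 0
j=1 s[j]='b': π[1]=0 (border '')
j=2 s[j]='a': π[2]=1 (border 'a')
j=3 s[j]='a': k: 1→0; π[3]=1 (border 'a')
j=4 s[j]='a': k: 1→0; π[4]=1 (border 'a')
j=5 s[j]='b': π[5]=2 (border 'ab')
j=6 s[j]='a': π[6]=3 (border 'aba')
j=7 s[j]='a': π[7]=4 (border 'abaa')
j=8 s[j]='a': π[8]=5 (border 'abaaa')
j=9 s[j]='b': π[9]=6 (border 'abaaab')
j=10 s[j]='a': π[10]=7 (border 'abaaaba')
j=11 s[j]='b': k: 7→3→1; π[11]=2 (border 'ab')
j=12 s[j]='b': k: 2→0; π[12]=0 (border '')
j=13 s[j]='a': π[13]=1 (border 'a')
j=14 s[j]='b': π[14]=2 (border 'ab')
j=15 s[j]='a': π[15]=3 (border 'aba')
j=16 s[j]='a': π[16]=4 (border 'abaa')
j=17 s[j]='b': k: 4→1; π[17]=2 (border 'ab')
j=18 s[j]='a': π[18]=3 (border 'aba')
j=19 s[j]='b': k: 3→1; π[19]=2 (border 'ab')
j=20 s[j]='a': π[20]=3 (border 'aba')
j=21 s[j]='b': k: 3→1; π[21]=2 (border 'ab')
j=22 s[j]='a': π[22]=3 (border 'aba')
j=23 s[j]='a': π[23]=4 (border 'abaa')
j=24 s[j]='b': k: 4→1; π[24]=2 (border 'ab')
j=25 s[j]='b': k: 2→0; π[25]=0 (border '')
j=26 s[j]='a': π[26]=1 (border 'a')

[0, 0, 1, 1, 1, 2, 3, 4, 5, 6, 7, 2, 0, 1, 2, 3, 4, 2, 3, 2, 3, 2, 3, 4, 2, 0, 1]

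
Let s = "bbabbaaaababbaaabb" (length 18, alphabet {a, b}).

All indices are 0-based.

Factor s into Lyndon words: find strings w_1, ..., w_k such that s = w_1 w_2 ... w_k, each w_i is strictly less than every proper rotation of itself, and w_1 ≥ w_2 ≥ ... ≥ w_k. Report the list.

emit factor 1: 'b' (i=0, period=1)
emit factor 2: 'b' (i=1, period=1)
emit factor 3: 'abb' (i=2, period=3)
emit factor 4: 'aaaababbaaabb' (i=5, period=13)

["b", "b", "abb", "aaaababbaaabb"]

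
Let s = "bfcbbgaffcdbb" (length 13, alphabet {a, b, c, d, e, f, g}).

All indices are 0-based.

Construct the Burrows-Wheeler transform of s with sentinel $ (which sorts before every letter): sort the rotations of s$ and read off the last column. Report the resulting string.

rank  rotation        last
    0  $bfcbbgaffcdbb  b
    1  affcdbb$bfcbbg  g
    2  b$bfcbbgaffcdb  b
    3  bb$bfcbbgaffcd  d
    4  bbgaffcdbb$bfc  c
    5  bfcbbgaffcdbb$  $
    6  bgaffcdbb$bfcb  b
    7  cbbgaffcdbb$bf  f
    8  cdbb$bfcbbgaff  f
    9  dbb$bfcbbgaffc  c
   10  fcbbgaffcdbb$b  b
   11  fcdbb$bfcbbgaf  f
   12  ffcdbb$bfcbbga  a
   13  gaffcdbb$bfcbb  b

bgbdc$bffcbfab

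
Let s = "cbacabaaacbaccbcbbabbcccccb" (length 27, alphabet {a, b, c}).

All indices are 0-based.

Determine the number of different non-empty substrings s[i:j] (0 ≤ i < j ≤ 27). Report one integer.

rank | idx | suffix
   0 |   6 | aaacbaccbcbbabbcccccb
   1 |   7 | aacbaccbcbbabbcccccb
   2 |   4 | abaaacbaccbcbbabbcccccb
   3 |  18 | abbcccccb
   4 |   2 | acabaaacbaccbcbbabbcccccb
   5 |   8 | acbaccbcbbabbcccccb
   6 |  11 | accbcbbabbcccccb
   7 |  26 | b
   8 |   5 | baaacbaccbcbbabbcccccb
   9 |  17 | babbcccccb
  10 |   1 | bacabaaacbaccbcbbabbcccccb
  11 |  10 | baccbcbbabbcccccb
  12 |  16 | bbabbcccccb
  13 |  19 | bbcccccb
  14 |  14 | bcbbabbcccccb
  15 |  20 | bcccccb
  16 |   3 | cabaaacbaccbcbbabbcccccb
  17 |  25 | cb
  18 |   0 | cbacabaaacbaccbcbbabbcccccb
  19 |   9 | cbaccbcbbabbcccccb
  20 |  15 | cbbabbcccccb
  21 |  13 | cbcbbabbcccccb
  22 |  24 | ccb
  23 |  12 | ccbcbbabbcccccb
  24 |  23 | cccb
  25 |  22 | ccccb
  26 |  21 | cccccb

SA = [6, 7, 4, 18, 2, 8, 11, 26, 5, 17, 1, 10, 16, 19, 14, 20, 3, 25, 0, 9, 15, 13, 24, 12, 23, 22, 21]
i: (SA[i-1],SA[i]) lcp shared
  1: (6,7) 2 'aa'
  2: (7,4) 1 'a'
  3: (4,18) 2 'ab'
  4: (18,2) 1 'a'
  5: (2,8) 2 'ac'
  6: (8,11) 2 'ac'
  7: (11,26) 0 ''
  8: (26,5) 1 'b'
  9: (5,17) 2 'ba'
  10: (17,1) 2 'ba'
  11: (1,10) 3 'bac'
  12: (10,16) 1 'b'
  13: (16,19) 2 'bb'
  14: (19,14) 1 'b'
  15: (14,20) 2 'bc'
  16: (20,3) 0 ''
  17: (3,25) 1 'c'
  18: (25,0) 2 'cb'
  19: (0,9) 4 'cbac'
  20: (9,15) 2 'cb'
  21: (15,13) 2 'cb'
  22: (13,24) 1 'c'
  23: (24,12) 3 'ccb'
  24: (12,23) 2 'cc'
  25: (23,22) 3 'ccc'
  26: (22,21) 4 'cccc'

n(n+1)/2 = 27·28/2 = 378
Σ LCP = 0 + 2 + 1 + 2 + 1 + 2 + 2 + 0 + 1 + 2 + 2 + 3 + 1 + 2 + 1 + 2 + 0 + 1 + 2 + 4 + 2 + 2 + 1 + 3 + 2 + 3 + 4 = 48
distinct = 378 − 48 = 330

330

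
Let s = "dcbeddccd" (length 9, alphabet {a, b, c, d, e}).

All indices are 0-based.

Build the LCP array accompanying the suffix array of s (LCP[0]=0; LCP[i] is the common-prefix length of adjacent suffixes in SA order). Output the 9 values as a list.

[0, 0, 1, 1, 0, 1, 2, 1, 0]

rank | idx | suffix
   0 |   2 | beddccd
   1 |   1 | cbeddccd
   2 |   6 | ccd
   3 |   7 | cd
   4 |   8 | d
   5 |   0 | dcbeddccd
   6 |   5 | dccd
   7 |   4 | ddccd
   8 |   3 | eddccd

SA = [2, 1, 6, 7, 8, 0, 5, 4, 3]
i: (SA[i-1],SA[i]) lcp shared
  1: (2,1) 0 ''
  2: (1,6) 1 'c'
  3: (6,7) 1 'c'
  4: (7,8) 0 ''
  5: (8,0) 1 'd'
  6: (0,5) 2 'dc'
  7: (5,4) 1 'd'
  8: (4,3) 0 ''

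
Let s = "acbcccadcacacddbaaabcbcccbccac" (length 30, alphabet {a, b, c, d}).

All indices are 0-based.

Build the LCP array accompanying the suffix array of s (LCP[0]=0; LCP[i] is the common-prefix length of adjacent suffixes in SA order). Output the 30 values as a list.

[0, 2, 1, 1, 2, 2, 2, 1, 0, 1, 2, 3, 4, 0, 1, 3, 3, 2, 1, 4, 5, 1, 3, 2, 2, 3, 1, 0, 1, 1]

sorted suffixes:
  #0 SA[0]=16  'aaabcbcccbccac'
  #1 SA[1]=17  'aabcbcccbccac'
  #2 SA[2]=18  'abcbcccbccac'
  #3 SA[3]=28  'ac'
  #4 SA[4]=9  'acacddbaaabcbcccbccac'
  #5 SA[5]=0  'acbcccadcacacddbaaabcbcccbccac'
  #6 SA[6]=11  'acddbaaabcbcccbccac'
  #7 SA[7]=6  'adcacacddbaaabcbcccbccac'
  #8 SA[8]=15  'baaabcbcccbccac'
  #9 SA[9]=19  'bcbcccbccac'
  #10 SA[10]=25  'bccac'
  #11 SA[11]=2  'bcccadcacacddbaaabcbcccbccac'
  #12 SA[12]=21  'bcccbccac'
  #13 SA[13]=29  'c'
  #14 SA[14]=27  'cac'
  #15 SA[15]=8  'cacacddbaaabcbcccbccac'
  #16 SA[16]=10  'cacddbaaabcbcccbccac'
  #17 SA[17]=5  'cadcacacddbaaabcbcccbccac'
  #18 SA[18]=24  'cbccac'
  #19 SA[19]=1  'cbcccadcacacddbaaabcbcccbccac'
  #20 SA[20]=20  'cbcccbccac'
  #21 SA[21]=26  'ccac'
  #22 SA[22]=4  'ccadcacacddbaaabcbcccbccac'
  #23 SA[23]=23  'ccbccac'
  #24 SA[24]=3  'cccadcacacddbaaabcbcccbccac'
  #25 SA[25]=22  'cccbccac'
  #26 SA[26]=12  'cddbaaabcbcccbccac'
  #27 SA[27]=14  'dbaaabcbcccbccac'
  #28 SA[28]=7  'dcacacddbaaabcbcccbccac'
  #29 SA[29]=13  'ddbaaabcbcccbccac'

SA = [16, 17, 18, 28, 9, 0, 11, 6, 15, 19, 25, 2, 21, 29, 27, 8, 10, 5, 24, 1, 20, 26, 4, 23, 3, 22, 12, 14, 7, 13]
[i] adj suffixes → lcp
  [1] 16/17 → 2 ('aa')
  [2] 17/18 → 1 ('a')
  [3] 18/28 → 1 ('a')
  [4] 28/9 → 2 ('ac')
  [5] 9/0 → 2 ('ac')
  [6] 0/11 → 2 ('ac')
  [7] 11/6 → 1 ('a')
  [8] 6/15 → 0 ('')
  [9] 15/19 → 1 ('b')
  [10] 19/25 → 2 ('bc')
  [11] 25/2 → 3 ('bcc')
  [12] 2/21 → 4 ('bccc')
  [13] 21/29 → 0 ('')
  [14] 29/27 → 1 ('c')
  [15] 27/8 → 3 ('cac')
  [16] 8/10 → 3 ('cac')
  [17] 10/5 → 2 ('ca')
  [18] 5/24 → 1 ('c')
  [19] 24/1 → 4 ('cbcc')
  [20] 1/20 → 5 ('cbccc')
  [21] 20/26 → 1 ('c')
  [22] 26/4 → 3 ('cca')
  [23] 4/23 → 2 ('cc')
  [24] 23/3 → 2 ('cc')
  [25] 3/22 → 3 ('ccc')
  [26] 22/12 → 1 ('c')
  [27] 12/14 → 0 ('')
  [28] 14/7 → 1 ('d')
  [29] 7/13 → 1 ('d')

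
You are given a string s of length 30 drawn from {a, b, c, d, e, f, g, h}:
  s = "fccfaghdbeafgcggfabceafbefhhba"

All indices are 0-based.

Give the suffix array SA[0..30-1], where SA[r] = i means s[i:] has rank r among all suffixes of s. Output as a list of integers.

[29, 17, 21, 10, 4, 28, 18, 8, 23, 1, 19, 2, 13, 7, 20, 9, 24, 16, 3, 22, 0, 11, 25, 12, 15, 14, 5, 27, 6, 26]

rank | idx | suffix
   0 |  29 | a
   1 |  17 | abceafbefhhba
   2 |  21 | afbefhhba
   3 |  10 | afgcggfabceafbefhhba
   4 |   4 | aghdbeafgcggfabceafbefhhba
   5 |  28 | ba
   6 |  18 | bceafbefhhba
   7 |   8 | beafgcggfabceafbefhhba
   8 |  23 | befhhba
   9 |   1 | ccfaghdbeafgcggfabceafbefhhba
  10 |  19 | ceafbefhhba
  11 |   2 | cfaghdbeafgcggfabceafbefhhba
  12 |  13 | cggfabceafbefhhba
  13 |   7 | dbeafgcggfabceafbefhhba
  14 |  20 | eafbefhhba
  15 |   9 | eafgcggfabceafbefhhba
  16 |  24 | efhhba
  17 |  16 | fabceafbefhhba
  18 |   3 | faghdbeafgcggfabceafbefhhba
  19 |  22 | fbefhhba
  20 |   0 | fccfaghdbeafgcggfabceafbefhhba
  21 |  11 | fgcggfabceafbefhhba
  22 |  25 | fhhba
  23 |  12 | gcggfabceafbefhhba
  24 |  15 | gfabceafbefhhba
  25 |  14 | ggfabceafbefhhba
  26 |   5 | ghdbeafgcggfabceafbefhhba
  27 |  27 | hba
  28 |   6 | hdbeafgcggfabceafbefhhba
  29 |  26 | hhba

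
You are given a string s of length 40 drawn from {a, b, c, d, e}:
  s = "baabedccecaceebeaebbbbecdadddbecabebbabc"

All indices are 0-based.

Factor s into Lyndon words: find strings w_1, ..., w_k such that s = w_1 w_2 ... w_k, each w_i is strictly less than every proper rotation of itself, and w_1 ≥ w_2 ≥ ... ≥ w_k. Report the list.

emit factor 1: 'b' (i=0, period=1)
emit factor 2: 'aabedccecaceebeaebbbbecdadddbecabebbabc' (i=1, period=39)

["b", "aabedccecaceebeaebbbbecdadddbecabebbabc"]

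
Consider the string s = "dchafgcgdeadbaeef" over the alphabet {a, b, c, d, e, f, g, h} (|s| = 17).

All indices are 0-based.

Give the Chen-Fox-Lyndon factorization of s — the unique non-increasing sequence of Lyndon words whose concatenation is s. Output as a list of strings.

["d", "ch", "afgcgde", "adbaeef"]

emit factor 1: 'd' (i=0, period=1)
emit factor 2: 'ch' (i=1, period=2)
emit factor 3: 'afgcgde' (i=3, period=7)
emit factor 4: 'adbaeef' (i=10, period=7)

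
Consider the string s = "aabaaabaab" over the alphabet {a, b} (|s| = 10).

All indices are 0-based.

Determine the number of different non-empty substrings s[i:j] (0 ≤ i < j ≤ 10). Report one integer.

34

rank→(start, suffix):
  0 → (3, 'aaabaab')
  1 → (7, 'aab')
  2 → (0, 'aabaaabaab')
  3 → (4, 'aabaab')
  4 → (8, 'ab')
  5 → (1, 'abaaabaab')
  6 → (5, 'abaab')
  7 → (9, 'b')
  8 → (2, 'baaabaab')
  9 → (6, 'baab')

SA = [3, 7, 0, 4, 8, 1, 5, 9, 2, 6]
i: (SA[i-1],SA[i]) lcp shared
  1: (3,7) 2 'aa'
  2: (7,0) 3 'aab'
  3: (0,4) 5 'aabaa'
  4: (4,8) 1 'a'
  5: (8,1) 2 'ab'
  6: (1,5) 4 'abaa'
  7: (5,9) 0 ''
  8: (9,2) 1 'b'
  9: (2,6) 3 'baa'

n(n+1)/2 = 10·11/2 = 55
Σ LCP = 0 + 2 + 3 + 5 + 1 + 2 + 4 + 0 + 1 + 3 = 21
distinct = 55 − 21 = 34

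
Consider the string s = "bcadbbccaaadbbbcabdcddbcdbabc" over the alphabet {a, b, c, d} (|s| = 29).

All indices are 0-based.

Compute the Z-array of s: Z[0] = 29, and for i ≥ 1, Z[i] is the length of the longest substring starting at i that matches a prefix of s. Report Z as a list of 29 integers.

[29, 0, 0, 0, 1, 2, 0, 0, 0, 0, 0, 0, 1, 1, 3, 0, 0, 1, 0, 0, 0, 0, 2, 0, 0, 1, 0, 2, 0]

Z[0]=29
i=1: i≥r, start 0; Z[1]=0
i=2: i≥r, start 0; Z[2]=0
i=3: i≥r, start 0; Z[3]=0
i=4: i≥r, start 0; Z[4]=1 grow→box=[4,5)
i=5: i≥r, start 0; Z[5]=2 grow→box=[5,7)
i=6: min(r-i=1, Z[1]=0)=0; Z[6]=0
i=7: i≥r, start 0; Z[7]=0
i=8: i≥r, start 0; Z[8]=0
i=9: i≥r, start 0; Z[9]=0
i=10: i≥r, start 0; Z[10]=0
i=11: i≥r, start 0; Z[11]=0
i=12: i≥r, start 0; Z[12]=1 grow→box=[12,13)
i=13: i≥r, start 0; Z[13]=1 grow→box=[13,14)
i=14: i≥r, start 0; Z[14]=3 grow→box=[14,17)
i=15: min(r-i=2, Z[1]=0)=0; Z[15]=0
i=16: min(r-i=1, Z[2]=0)=0; Z[16]=0
i=17: i≥r, start 0; Z[17]=1 grow→box=[17,18)
i=18: i≥r, start 0; Z[18]=0
i=19: i≥r, start 0; Z[19]=0
i=20: i≥r, start 0; Z[20]=0
i=21: i≥r, start 0; Z[21]=0
i=22: i≥r, start 0; Z[22]=2 grow→box=[22,24)
i=23: min(r-i=1, Z[1]=0)=0; Z[23]=0
i=24: i≥r, start 0; Z[24]=0
i=25: i≥r, start 0; Z[25]=1 grow→box=[25,26)
i=26: i≥r, start 0; Z[26]=0
i=27: i≥r, start 0; Z[27]=2 grow→box=[27,29)
i=28: min(r-i=1, Z[1]=0)=0; Z[28]=0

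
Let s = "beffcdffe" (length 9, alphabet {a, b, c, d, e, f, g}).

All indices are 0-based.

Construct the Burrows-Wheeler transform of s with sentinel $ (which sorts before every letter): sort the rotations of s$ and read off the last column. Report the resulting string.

e$fcfbffed

rank  rotation    last
    0  $beffcdffe  e
    1  beffcdffe$  $
    2  cdffe$beff  f
    3  dffe$beffc  c
    4  e$beffcdff  f
    5  effcdffe$b  b
    6  fcdffe$bef  f
    7  fe$beffcdf  f
    8  ffcdffe$be  e
    9  ffe$beffcd  d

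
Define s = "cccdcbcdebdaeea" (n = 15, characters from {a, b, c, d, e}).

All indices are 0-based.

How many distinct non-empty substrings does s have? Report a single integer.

108

sorted suffixes:
  #0 SA[0]=14  'a'
  #1 SA[1]=11  'aeea'
  #2 SA[2]=5  'bcdebdaeea'
  #3 SA[3]=9  'bdaeea'
  #4 SA[4]=4  'cbcdebdaeea'
  #5 SA[5]=0  'cccdcbcdebdaeea'
  #6 SA[6]=1  'ccdcbcdebdaeea'
  #7 SA[7]=2  'cdcbcdebdaeea'
  #8 SA[8]=6  'cdebdaeea'
  #9 SA[9]=10  'daeea'
  #10 SA[10]=3  'dcbcdebdaeea'
  #11 SA[11]=7  'debdaeea'
  #12 SA[12]=13  'ea'
  #13 SA[13]=8  'ebdaeea'
  #14 SA[14]=12  'eea'

SA = [14, 11, 5, 9, 4, 0, 1, 2, 6, 10, 3, 7, 13, 8, 12]
i: (SA[i-1],SA[i]) lcp shared
  1: (14,11) 1 'a'
  2: (11,5) 0 ''
  3: (5,9) 1 'b'
  4: (9,4) 0 ''
  5: (4,0) 1 'c'
  6: (0,1) 2 'cc'
  7: (1,2) 1 'c'
  8: (2,6) 2 'cd'
  9: (6,10) 0 ''
  10: (10,3) 1 'd'
  11: (3,7) 1 'd'
  12: (7,13) 0 ''
  13: (13,8) 1 'e'
  14: (8,12) 1 'e'

n(n+1)/2 = 15·16/2 = 120
Σ LCP = 0 + 1 + 0 + 1 + 0 + 1 + 2 + 1 + 2 + 0 + 1 + 1 + 0 + 1 + 1 = 12
distinct = 120 − 12 = 108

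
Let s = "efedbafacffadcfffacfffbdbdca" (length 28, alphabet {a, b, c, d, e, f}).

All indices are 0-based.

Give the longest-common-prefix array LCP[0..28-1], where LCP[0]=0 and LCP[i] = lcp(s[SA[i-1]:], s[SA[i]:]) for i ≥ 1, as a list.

sorted suffixes:
  #0 SA[0]=27  'a'
  #1 SA[1]=7  'acffadcfffacfffbdbdca'
  #2 SA[2]=17  'acfffbdbdca'
  #3 SA[3]=11  'adcfffacfffbdbdca'
  #4 SA[4]=5  'afacffadcfffacfffbdbdca'
  #5 SA[5]=4  'bafacffadcfffacfffbdbdca'
  #6 SA[6]=22  'bdbdca'
  #7 SA[7]=24  'bdca'
  #8 SA[8]=26  'ca'
  #9 SA[9]=8  'cffadcfffacfffbdbdca'
  #10 SA[10]=13  'cfffacfffbdbdca'
  #11 SA[11]=18  'cfffbdbdca'
  #12 SA[12]=3  'dbafacffadcfffacfffbdbdca'
  #13 SA[13]=23  'dbdca'
  #14 SA[14]=25  'dca'
  #15 SA[15]=12  'dcfffacfffbdbdca'
  #16 SA[16]=2  'edbafacffadcfffacfffbdbdca'
  #17 SA[17]=0  'efedbafacffadcfffacfffbdbdca'
  #18 SA[18]=6  'facffadcfffacfffbdbdca'
  #19 SA[19]=16  'facfffbdbdca'
  #20 SA[20]=10  'fadcfffacfffbdbdca'
  #21 SA[21]=21  'fbdbdca'
  #22 SA[22]=1  'fedbafacffadcfffacfffbdbdca'
  #23 SA[23]=15  'ffacfffbdbdca'
  #24 SA[24]=9  'ffadcfffacfffbdbdca'
  #25 SA[25]=20  'ffbdbdca'
  #26 SA[26]=14  'fffacfffbdbdca'
  #27 SA[27]=19  'fffbdbdca'

SA = [27, 7, 17, 11, 5, 4, 22, 24, 26, 8, 13, 18, 3, 23, 25, 12, 2, 0, 6, 16, 10, 21, 1, 15, 9, 20, 14, 19]
i: (SA[i-1],SA[i]) lcp shared
  1: (27,7) 1 'a'
  2: (7,17) 4 'acff'
  3: (17,11) 1 'a'
  4: (11,5) 1 'a'
  5: (5,4) 0 ''
  6: (4,22) 1 'b'
  7: (22,24) 2 'bd'
  8: (24,26) 0 ''
  9: (26,8) 1 'c'
  10: (8,13) 3 'cff'
  11: (13,18) 4 'cfff'
  12: (18,3) 0 ''
  13: (3,23) 2 'db'
  14: (23,25) 1 'd'
  15: (25,12) 2 'dc'
  16: (12,2) 0 ''
  17: (2,0) 1 'e'
  18: (0,6) 0 ''
  19: (6,16) 5 'facff'
  20: (16,10) 2 'fa'
  21: (10,21) 1 'f'
  22: (21,1) 1 'f'
  23: (1,15) 1 'f'
  24: (15,9) 3 'ffa'
  25: (9,20) 2 'ff'
  26: (20,14) 2 'ff'
  27: (14,19) 3 'fff'

[0, 1, 4, 1, 1, 0, 1, 2, 0, 1, 3, 4, 0, 2, 1, 2, 0, 1, 0, 5, 2, 1, 1, 1, 3, 2, 2, 3]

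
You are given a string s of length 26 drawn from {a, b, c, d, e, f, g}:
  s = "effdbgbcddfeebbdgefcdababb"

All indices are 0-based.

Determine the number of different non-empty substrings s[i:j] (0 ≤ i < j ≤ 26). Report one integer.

328

sorted suffixes:
  #0 SA[0]=21  'ababb'
  #1 SA[1]=23  'abb'
  #2 SA[2]=25  'b'
  #3 SA[3]=22  'babb'
  #4 SA[4]=24  'bb'
  #5 SA[5]=13  'bbdgefcdababb'
  #6 SA[6]=6  'bcddfeebbdgefcdababb'
  #7 SA[7]=14  'bdgefcdababb'
  #8 SA[8]=4  'bgbcddfeebbdgefcdababb'
  #9 SA[9]=19  'cdababb'
  #10 SA[10]=7  'cddfeebbdgefcdababb'
  #11 SA[11]=20  'dababb'
  #12 SA[12]=3  'dbgbcddfeebbdgefcdababb'
  #13 SA[13]=8  'ddfeebbdgefcdababb'
  #14 SA[14]=9  'dfeebbdgefcdababb'
  #15 SA[15]=15  'dgefcdababb'
  #16 SA[16]=12  'ebbdgefcdababb'
  #17 SA[17]=11  'eebbdgefcdababb'
  #18 SA[18]=17  'efcdababb'
  #19 SA[19]=0  'effdbgbcddfeebbdgefcdababb'
  #20 SA[20]=18  'fcdababb'
  #21 SA[21]=2  'fdbgbcddfeebbdgefcdababb'
  #22 SA[22]=10  'feebbdgefcdababb'
  #23 SA[23]=1  'ffdbgbcddfeebbdgefcdababb'
  #24 SA[24]=5  'gbcddfeebbdgefcdababb'
  #25 SA[25]=16  'gefcdababb'

SA = [21, 23, 25, 22, 24, 13, 6, 14, 4, 19, 7, 20, 3, 8, 9, 15, 12, 11, 17, 0, 18, 2, 10, 1, 5, 16]
rank  pair      lcp
   1  s[21:],s[23:]  2  'ab'
   2  s[23:],s[25:]  0  ''
   3  s[25:],s[22:]  1  'b'
   4  s[22:],s[24:]  1  'b'
   5  s[24:],s[13:]  2  'bb'
   6  s[13:],s[6:]  1  'b'
   7  s[6:],s[14:]  1  'b'
   8  s[14:],s[4:]  1  'b'
   9  s[4:],s[19:]  0  ''
  10  s[19:],s[7:]  2  'cd'
  11  s[7:],s[20:]  0  ''
  12  s[20:],s[3:]  1  'd'
  13  s[3:],s[8:]  1  'd'
  14  s[8:],s[9:]  1  'd'
  15  s[9:],s[15:]  1  'd'
  16  s[15:],s[12:]  0  ''
  17  s[12:],s[11:]  1  'e'
  18  s[11:],s[17:]  1  'e'
  19  s[17:],s[0:]  2  'ef'
  20  s[0:],s[18:]  0  ''
  21  s[18:],s[2:]  1  'f'
  22  s[2:],s[10:]  1  'f'
  23  s[10:],s[1:]  1  'f'
  24  s[1:],s[5:]  0  ''
  25  s[5:],s[16:]  1  'g'

n(n+1)/2 = 26·27/2 = 351
Σ LCP = 0 + 2 + 0 + 1 + 1 + 2 + 1 + 1 + 1 + 0 + 2 + 0 + 1 + 1 + 1 + 1 + 0 + 1 + 1 + 2 + 0 + 1 + 1 + 1 + 0 + 1 = 23
distinct = 351 − 23 = 328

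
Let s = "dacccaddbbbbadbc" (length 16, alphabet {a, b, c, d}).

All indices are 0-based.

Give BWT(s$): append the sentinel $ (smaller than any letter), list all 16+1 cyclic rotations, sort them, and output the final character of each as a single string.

rank  rotation           last
    0  $dacccaddbbbbadbc  c
    1  acccaddbbbbadbc$d  d
    2  adbc$dacccaddbbbb  b
    3  addbbbbadbc$daccc  c
    4  badbc$dacccaddbbb  b
    5  bbadbc$dacccaddbb  b
    6  bbbadbc$dacccaddb  b
    7  bbbbadbc$dacccadd  d
    8  bc$dacccaddbbbbad  d
    9  c$dacccaddbbbbadb  b
   10  caddbbbbadbc$dacc  c
   11  ccaddbbbbadbc$dac  c
   12  cccaddbbbbadbc$da  a
   13  dacccaddbbbbadbc$  $
   14  dbbbbadbc$dacccad  d
   15  dbc$dacccaddbbbba  a
   16  ddbbbbadbc$daccca  a

cdbcbbbddbcca$daa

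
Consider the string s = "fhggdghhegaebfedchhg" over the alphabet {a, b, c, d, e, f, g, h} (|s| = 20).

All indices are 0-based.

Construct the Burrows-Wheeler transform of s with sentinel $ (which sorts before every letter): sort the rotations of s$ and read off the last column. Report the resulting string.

ggedegafhb$heghdhhfgc

rank  rotation               last
    0  $fhggdghhegaebfedchhg  g
    1  aebfedchhg$fhggdghheg  g
    2  bfedchhg$fhggdghhegae  e
    3  chhg$fhggdghhegaebfed  d
    4  dchhg$fhggdghhegaebfe  e
    5  dghhegaebfedchhg$fhgg  g
    6  ebfedchhg$fhggdghhega  a
    7  edchhg$fhggdghhegaebf  f
    8  egaebfedchhg$fhggdghh  h
    9  fedchhg$fhggdghhegaeb  b
   10  fhggdghhegaebfedchhg$  $
   11  g$fhggdghhegaebfedchh  h
   12  gaebfedchhg$fhggdghhe  e
   13  gdghhegaebfedchhg$fhg  g
   14  ggdghhegaebfedchhg$fh  h
   15  ghhegaebfedchhg$fhggd  d
   16  hegaebfedchhg$fhggdgh  h
   17  hg$fhggdghhegaebfedch  h
   18  hggdghhegaebfedchhg$f  f
   19  hhegaebfedchhg$fhggdg  g
   20  hhg$fhggdghhegaebfedc  c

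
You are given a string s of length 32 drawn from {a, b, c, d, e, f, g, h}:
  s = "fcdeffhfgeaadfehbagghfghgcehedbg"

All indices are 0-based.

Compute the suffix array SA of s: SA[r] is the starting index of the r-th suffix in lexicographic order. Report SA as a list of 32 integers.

[10, 11, 17, 16, 30, 1, 25, 29, 2, 12, 9, 28, 3, 14, 26, 0, 13, 4, 7, 21, 5, 31, 24, 8, 18, 19, 22, 15, 27, 6, 20, 23]

rank→(start, suffix):
  0 → (10, 'aadfehbagghfghgcehedbg')
  1 → (11, 'adfehbagghfghgcehedbg')
  2 → (17, 'agghfghgcehedbg')
  3 → (16, 'bagghfghgcehedbg')
  4 → (30, 'bg')
  5 → (1, 'cdeffhfgeaadfehbagghfghgcehedbg')
  6 → (25, 'cehedbg')
  7 → (29, 'dbg')
  8 → (2, 'deffhfgeaadfehbagghfghgcehedbg')
  9 → (12, 'dfehbagghfghgcehedbg')
  10 → (9, 'eaadfehbagghfghgcehedbg')
  11 → (28, 'edbg')
  12 → (3, 'effhfgeaadfehbagghfghgcehedbg')
  13 → (14, 'ehbagghfghgcehedbg')
  14 → (26, 'ehedbg')
  15 → (0, 'fcdeffhfgeaadfehbagghfghgcehedbg')
  16 → (13, 'fehbagghfghgcehedbg')
  17 → (4, 'ffhfgeaadfehbagghfghgcehedbg')
  18 → (7, 'fgeaadfehbagghfghgcehedbg')
  19 → (21, 'fghgcehedbg')
  20 → (5, 'fhfgeaadfehbagghfghgcehedbg')
  21 → (31, 'g')
  22 → (24, 'gcehedbg')
  23 → (8, 'geaadfehbagghfghgcehedbg')
  24 → (18, 'gghfghgcehedbg')
  25 → (19, 'ghfghgcehedbg')
  26 → (22, 'ghgcehedbg')
  27 → (15, 'hbagghfghgcehedbg')
  28 → (27, 'hedbg')
  29 → (6, 'hfgeaadfehbagghfghgcehedbg')
  30 → (20, 'hfghgcehedbg')
  31 → (23, 'hgcehedbg')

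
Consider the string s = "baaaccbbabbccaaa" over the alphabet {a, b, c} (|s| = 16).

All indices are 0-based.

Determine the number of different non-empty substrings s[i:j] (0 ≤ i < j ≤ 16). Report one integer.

rank | idx | suffix
   0 |  15 | a
   1 |  14 | aa
   2 |  13 | aaa
   3 |   1 | aaaccbbabbccaaa
   4 |   2 | aaccbbabbccaaa
   5 |   8 | abbccaaa
   6 |   3 | accbbabbccaaa
   7 |   0 | baaaccbbabbccaaa
   8 |   7 | babbccaaa
   9 |   6 | bbabbccaaa
  10 |   9 | bbccaaa
  11 |  10 | bccaaa
  12 |  12 | caaa
  13 |   5 | cbbabbccaaa
  14 |  11 | ccaaa
  15 |   4 | ccbbabbccaaa

SA = [15, 14, 13, 1, 2, 8, 3, 0, 7, 6, 9, 10, 12, 5, 11, 4]
rank  pair      lcp
   1  s[15:],s[14:]  1  'a'
   2  s[14:],s[13:]  2  'aa'
   3  s[13:],s[1:]  3  'aaa'
   4  s[1:],s[2:]  2  'aa'
   5  s[2:],s[8:]  1  'a'
   6  s[8:],s[3:]  1  'a'
   7  s[3:],s[0:]  0  ''
   8  s[0:],s[7:]  2  'ba'
   9  s[7:],s[6:]  1  'b'
  10  s[6:],s[9:]  2  'bb'
  11  s[9:],s[10:]  1  'b'
  12  s[10:],s[12:]  0  ''
  13  s[12:],s[5:]  1  'c'
  14  s[5:],s[11:]  1  'c'
  15  s[11:],s[4:]  2  'cc'

n(n+1)/2 = 16·17/2 = 136
Σ LCP = 0 + 1 + 2 + 3 + 2 + 1 + 1 + 0 + 2 + 1 + 2 + 1 + 0 + 1 + 1 + 2 = 20
distinct = 136 − 20 = 116

116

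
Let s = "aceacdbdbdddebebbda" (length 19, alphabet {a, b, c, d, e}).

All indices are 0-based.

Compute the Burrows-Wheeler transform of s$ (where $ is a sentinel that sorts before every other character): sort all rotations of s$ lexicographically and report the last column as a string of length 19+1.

rank  rotation              last
    0  $aceacdbdbdddebebbda  a
    1  a$aceacdbdbdddebebbd  d
    2  acdbdbdddebebbda$ace  e
    3  aceacdbdbdddebebbda$  $
    4  bbda$aceacdbdbdddebe  e
    5  bda$aceacdbdbdddebeb  b
    6  bdbdddebebbda$aceacd  d
    7  bdddebebbda$aceacdbd  d
    8  bebbda$aceacdbdbddde  e
    9  cdbdbdddebebbda$acea  a
   10  ceacdbdbdddebebbda$a  a
   11  da$aceacdbdbdddebebb  b
   12  dbdbdddebebbda$aceac  c
   13  dbdddebebbda$aceacdb  b
   14  dddebebbda$aceacdbdb  b
   15  ddebebbda$aceacdbdbd  d
   16  debebbda$aceacdbdbdd  d
   17  eacdbdbdddebebbda$ac  c
   18  ebbda$aceacdbdbdddeb  b
   19  ebebbda$aceacdbdbddd  d

ade$ebddeaabcbbddcbd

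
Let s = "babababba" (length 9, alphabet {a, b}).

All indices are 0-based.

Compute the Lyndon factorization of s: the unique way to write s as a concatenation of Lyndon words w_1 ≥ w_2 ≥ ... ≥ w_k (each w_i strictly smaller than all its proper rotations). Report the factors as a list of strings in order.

["b", "abababb", "a"]

emit factor 1: 'b' (i=0, period=1)
emit factor 2: 'abababb' (i=1, period=7)
emit factor 3: 'a' (i=8, period=1)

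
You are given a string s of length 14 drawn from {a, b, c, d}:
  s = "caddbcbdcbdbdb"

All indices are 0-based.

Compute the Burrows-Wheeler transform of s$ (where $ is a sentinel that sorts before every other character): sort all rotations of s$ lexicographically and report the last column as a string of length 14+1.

rank  rotation         last
    0  $caddbcbdcbdbdb  b
    1  addbcbdcbdbdb$c  c
    2  b$caddbcbdcbdbd  d
    3  bcbdcbdbdb$cadd  d
    4  bdb$caddbcbdcbd  d
    5  bdbdb$caddbcbdc  c
    6  bdcbdbdb$caddbc  c
    7  caddbcbdcbdbdb$  $
    8  cbdbdb$caddbcbd  d
    9  cbdcbdbdb$caddb  b
   10  db$caddbcbdcbdb  b
   11  dbcbdcbdbdb$cad  d
   12  dbdb$caddbcbdcb  b
   13  dcbdbdb$caddbcb  b
   14  ddbcbdcbdbdb$ca  a

bcdddcc$dbbdbba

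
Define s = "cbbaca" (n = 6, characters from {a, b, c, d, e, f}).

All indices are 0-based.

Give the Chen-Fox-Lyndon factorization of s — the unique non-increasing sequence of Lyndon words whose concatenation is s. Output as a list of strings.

["c", "b", "b", "ac", "a"]

emit factor 1: 'c' (i=0, period=1)
emit factor 2: 'b' (i=1, period=1)
emit factor 3: 'b' (i=2, period=1)
emit factor 4: 'ac' (i=3, period=2)
emit factor 5: 'a' (i=5, period=1)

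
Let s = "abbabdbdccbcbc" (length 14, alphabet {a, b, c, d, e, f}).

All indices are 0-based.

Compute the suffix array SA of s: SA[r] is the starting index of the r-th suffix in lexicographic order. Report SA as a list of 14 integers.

[0, 3, 2, 1, 12, 10, 4, 6, 13, 11, 9, 8, 5, 7]

rank→(start, suffix):
  0 → (0, 'abbabdbdccbcbc')
  1 → (3, 'abdbdccbcbc')
  2 → (2, 'babdbdccbcbc')
  3 → (1, 'bbabdbdccbcbc')
  4 → (12, 'bc')
  5 → (10, 'bcbc')
  6 → (4, 'bdbdccbcbc')
  7 → (6, 'bdccbcbc')
  8 → (13, 'c')
  9 → (11, 'cbc')
  10 → (9, 'cbcbc')
  11 → (8, 'ccbcbc')
  12 → (5, 'dbdccbcbc')
  13 → (7, 'dccbcbc')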